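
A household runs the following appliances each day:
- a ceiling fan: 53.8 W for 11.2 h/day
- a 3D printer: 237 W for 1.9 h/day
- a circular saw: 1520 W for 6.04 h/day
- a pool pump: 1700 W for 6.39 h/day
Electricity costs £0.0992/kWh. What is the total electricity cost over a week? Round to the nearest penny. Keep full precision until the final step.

ceiling fan: 53.8 W × 11.2 h × 7 d = 4,218 Wh = 4.218 kWh
3D printer: 237 W × 1.9 h × 7 d = 3,152 Wh = 3.152 kWh
circular saw: 1520 W × 6.04 h × 7 d = 64,266 Wh = 64.27 kWh
pool pump: 1700 W × 6.39 h × 7 d = 76,041 Wh = 76.04 kWh
Total energy = 4.218 + 3.152 + 64.27 + 76.04 = 147.7 kWh
Cost = 147.7 kWh × £0.0992 = £14.65

£14.65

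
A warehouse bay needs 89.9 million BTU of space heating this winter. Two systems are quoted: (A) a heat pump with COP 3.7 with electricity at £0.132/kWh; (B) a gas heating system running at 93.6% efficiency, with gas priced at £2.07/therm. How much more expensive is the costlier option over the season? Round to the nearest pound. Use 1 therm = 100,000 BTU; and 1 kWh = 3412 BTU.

Heat load = 89.9 × 10⁶ BTU = 89,900,000 BTU
Gas: input = 89,900,000 / 0.936 = 96,047,009 BTU = 960.5 therm → 960.5 × £2.07 = £1,988.17
Heat pump: 89,900,000 BTU / 3412 = 26,350 kWh heat; / 3.7 = 7,121 kWh in → × £0.132 = £939.99
Difference = |£1,988.17 − £939.99| = £1,048.18 ≈ £1048

£1048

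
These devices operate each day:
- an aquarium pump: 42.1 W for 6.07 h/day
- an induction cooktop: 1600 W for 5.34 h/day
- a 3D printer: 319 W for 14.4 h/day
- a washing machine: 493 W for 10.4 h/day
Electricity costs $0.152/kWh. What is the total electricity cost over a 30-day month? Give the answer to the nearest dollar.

$84

aquarium pump: 42.1 W × 6.07 h × 30 d = 7,666 Wh = 7.666 kWh
induction cooktop: 1600 W × 5.34 h × 30 d = 256,320 Wh = 256.3 kWh
3D printer: 319 W × 14.4 h × 30 d = 137,808 Wh = 137.8 kWh
washing machine: 493 W × 10.4 h × 30 d = 153,816 Wh = 153.8 kWh
Total energy = 7.666 + 256.3 + 137.8 + 153.8 = 555.6 kWh
Cost = 555.6 kWh × $0.152 = $84.45 ≈ $84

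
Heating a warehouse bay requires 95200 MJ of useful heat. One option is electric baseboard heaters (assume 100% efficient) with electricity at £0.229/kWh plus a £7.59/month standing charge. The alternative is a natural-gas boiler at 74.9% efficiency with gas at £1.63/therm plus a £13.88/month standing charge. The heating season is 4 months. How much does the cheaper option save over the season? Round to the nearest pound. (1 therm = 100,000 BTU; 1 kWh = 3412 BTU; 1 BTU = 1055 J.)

£4067

Heat load = 95200 MJ = 95,200,000,000 J / 1055 = 90,236,967 BTU
Gas: input = 90,236,967 / 0.749 = 120,476,591 BTU = 1,205 therm → 1,205 × £1.63 = £1,963.77; + 4 × £13.88 standing = £2,019.29
Electric: 90,236,967 BTU / 3412 = 26,450 kWh → × £0.229 = £6,056.35; + 4 × £7.59 standing = £6,086.71
Difference = |£2,019.29 − £6,086.71| = £4,067.42 ≈ £4067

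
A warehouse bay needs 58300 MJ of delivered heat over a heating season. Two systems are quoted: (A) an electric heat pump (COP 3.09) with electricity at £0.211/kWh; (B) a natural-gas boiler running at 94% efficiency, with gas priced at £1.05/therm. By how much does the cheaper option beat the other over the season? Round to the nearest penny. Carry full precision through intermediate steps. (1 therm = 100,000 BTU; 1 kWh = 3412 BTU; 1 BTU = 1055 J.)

£488.67

Heat load = 58300 MJ = 58,300,000,000 J / 1055 = 55,260,664 BTU
Gas: input = 55,260,664 / 0.940 = 58,787,940 BTU = 587.9 therm → 587.9 × £1.05 = £617.27
Heat pump: 55,260,664 BTU / 3412 = 16,200 kWh heat; / 3.09 = 5,241 kWh in → × £0.211 = £1,105.94
Difference = |£617.27 − £1,105.94| = £488.67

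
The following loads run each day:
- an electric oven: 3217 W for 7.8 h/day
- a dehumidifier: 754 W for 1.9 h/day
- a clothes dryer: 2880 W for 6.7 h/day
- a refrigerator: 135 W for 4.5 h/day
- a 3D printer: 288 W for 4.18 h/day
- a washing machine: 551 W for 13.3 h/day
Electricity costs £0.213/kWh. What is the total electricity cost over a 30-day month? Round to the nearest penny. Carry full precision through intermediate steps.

electric oven: 3217 W × 7.8 h × 30 d = 752,778 Wh = 752.8 kWh
dehumidifier: 754 W × 1.9 h × 30 d = 42,978 Wh = 42.98 kWh
clothes dryer: 2880 W × 6.7 h × 30 d = 578,880 Wh = 578.9 kWh
refrigerator: 135 W × 4.5 h × 30 d = 18,225 Wh = 18.23 kWh
3D printer: 288 W × 4.18 h × 30 d = 36,115 Wh = 36.12 kWh
washing machine: 551 W × 13.3 h × 30 d = 219,849 Wh = 219.8 kWh
Total energy = 752.8 + 42.98 + 578.9 + 18.23 + 36.12 + 219.8 = 1,649 kWh
Cost = 1,649 kWh × £0.213 = £351.20

£351.20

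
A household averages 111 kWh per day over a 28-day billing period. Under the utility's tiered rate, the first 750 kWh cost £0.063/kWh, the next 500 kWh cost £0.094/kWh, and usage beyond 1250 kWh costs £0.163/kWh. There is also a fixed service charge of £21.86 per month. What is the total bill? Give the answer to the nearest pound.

Usage = 111 kWh/day × 28 days = 3108 kWh
First 750 kWh × £0.063 = £47.25
Next 500 kWh × £0.094 = £47.00
Remaining 1858 kWh × £0.163 = £302.85
Energy charge = £397.10; + service £21.86 = £418.96 ≈ £419

£419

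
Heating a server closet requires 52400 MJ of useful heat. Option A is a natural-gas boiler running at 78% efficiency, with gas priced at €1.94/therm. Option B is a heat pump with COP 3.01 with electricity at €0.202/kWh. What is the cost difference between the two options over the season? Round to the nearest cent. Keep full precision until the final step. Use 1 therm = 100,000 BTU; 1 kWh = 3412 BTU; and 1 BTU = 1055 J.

€258.43

Heat load = 52400 MJ = 52,400,000,000 J / 1055 = 49,668,246 BTU
Gas: input = 49,668,246 / 0.78 = 63,677,239 BTU = 636.8 therm → 636.8 × €1.94 = €1,235.34
Heat pump: 49,668,246 BTU / 3412 = 14,560 kWh heat; / 3.01 = 4,836 kWh in → × €0.202 = €976.91
Difference = |€1,235.34 − €976.91| = €258.43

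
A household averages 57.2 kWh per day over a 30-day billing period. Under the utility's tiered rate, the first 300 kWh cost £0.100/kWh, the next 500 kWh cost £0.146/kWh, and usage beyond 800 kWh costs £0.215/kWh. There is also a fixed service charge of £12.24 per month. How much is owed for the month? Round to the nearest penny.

Usage = 57.2 kWh/day × 30 days = 1716 kWh
First 300 kWh × £0.100 = £30.00
Next 500 kWh × £0.146 = £73.00
Remaining 916 kWh × £0.215 = £196.94
Energy charge = £299.94; + service £12.24 = £312.18

£312.18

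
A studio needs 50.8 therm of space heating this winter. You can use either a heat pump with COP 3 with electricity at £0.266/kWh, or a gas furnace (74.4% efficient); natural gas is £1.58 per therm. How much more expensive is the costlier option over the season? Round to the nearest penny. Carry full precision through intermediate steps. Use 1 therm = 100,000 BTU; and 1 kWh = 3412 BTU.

Heat load = 50.8 therm × 100,000 = 5,080,000 BTU
Gas: input = 5,080,000 / 0.744 = 6,827,957 BTU = 68.28 therm → 68.28 × £1.58 = £107.88
Heat pump: 5,080,000 BTU / 3412 = 1,489 kWh heat; / 3 = 496.3 kWh in → × £0.266 = £132.01
Difference = |£107.88 − £132.01| = £24.13

£24.13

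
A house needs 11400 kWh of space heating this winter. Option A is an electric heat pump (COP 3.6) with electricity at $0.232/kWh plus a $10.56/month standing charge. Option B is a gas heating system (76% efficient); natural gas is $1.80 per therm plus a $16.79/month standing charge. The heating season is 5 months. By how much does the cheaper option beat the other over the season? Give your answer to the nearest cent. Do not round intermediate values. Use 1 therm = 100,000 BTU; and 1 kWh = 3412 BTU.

Heat load = 11400 kWh × 3412 = 38,896,800 BTU
Gas: input = 38,896,800 / 0.76 = 51,180,000 BTU = 511.8 therm → 511.8 × $1.80 = $921.24; + 5 × $16.79 standing = $1,005.19
Heat pump: 38,896,800 BTU / 3412 = 11,400 kWh heat; / 3.6 = 3,167 kWh in → × $0.232 = $734.67; + 5 × $10.56 standing = $787.47
Difference = |$1,005.19 − $787.47| = $217.72

$217.72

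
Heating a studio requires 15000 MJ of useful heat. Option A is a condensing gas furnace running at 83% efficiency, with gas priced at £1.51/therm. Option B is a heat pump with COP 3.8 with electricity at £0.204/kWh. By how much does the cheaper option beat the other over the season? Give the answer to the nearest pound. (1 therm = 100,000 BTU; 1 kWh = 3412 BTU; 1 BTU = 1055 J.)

£35

Heat load = 15000 MJ = 15,000,000,000 J / 1055 = 14,218,009 BTU
Gas: input = 14,218,009 / 0.83 = 17,130,132 BTU = 171.3 therm → 171.3 × £1.51 = £258.66
Heat pump: 14,218,009 BTU / 3412 = 4,167 kWh heat; / 3.8 = 1,097 kWh in → × £0.204 = £223.71
Difference = |£258.66 − £223.71| = £34.96 ≈ £35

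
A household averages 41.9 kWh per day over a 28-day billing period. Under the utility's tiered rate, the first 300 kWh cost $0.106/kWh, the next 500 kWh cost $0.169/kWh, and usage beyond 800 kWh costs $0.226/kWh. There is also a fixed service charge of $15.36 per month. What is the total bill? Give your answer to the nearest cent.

$216.00

Usage = 41.9 kWh/day × 28 days = 1173.2 kWh
First 300 kWh × $0.106 = $31.80
Next 500 kWh × $0.169 = $84.50
Remaining 373.2 kWh × $0.226 = $84.34
Energy charge = $200.64; + service $15.36 = $216.00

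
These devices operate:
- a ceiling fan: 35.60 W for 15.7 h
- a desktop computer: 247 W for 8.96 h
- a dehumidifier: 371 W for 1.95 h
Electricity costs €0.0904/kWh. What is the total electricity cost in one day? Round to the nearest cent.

€0.32

ceiling fan: 35.60 W × 15.7 h = 559 Wh = 0.5589 kWh
desktop computer: 247 W × 8.96 h = 2,213 Wh = 2.213 kWh
dehumidifier: 371 W × 1.95 h = 723 Wh = 0.7234 kWh
Total energy = 0.5589 + 2.213 + 0.7234 = 3.495 kWh
Cost = 3.495 kWh × €0.0904 = €0.32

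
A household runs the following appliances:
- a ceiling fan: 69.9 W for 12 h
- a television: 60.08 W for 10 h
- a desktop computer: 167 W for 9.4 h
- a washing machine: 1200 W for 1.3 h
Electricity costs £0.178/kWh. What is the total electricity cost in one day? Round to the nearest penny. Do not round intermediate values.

£0.81

ceiling fan: 69.9 W × 12 h = 839 Wh = 0.8388 kWh
television: 60.08 W × 10 h = 601 Wh = 0.6008 kWh
desktop computer: 167 W × 9.4 h = 1,570 Wh = 1.57 kWh
washing machine: 1200 W × 1.3 h = 1,560 Wh = 1.56 kWh
Total energy = 0.8388 + 0.6008 + 1.57 + 1.56 = 4.569 kWh
Cost = 4.569 kWh × £0.178 = £0.81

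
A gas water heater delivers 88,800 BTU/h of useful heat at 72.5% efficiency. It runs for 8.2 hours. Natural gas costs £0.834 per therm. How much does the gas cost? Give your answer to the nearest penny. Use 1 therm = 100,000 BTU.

Heat delivered = 88,800 BTU/h × 8.2 h = 728,160 BTU
Gas input = 728,160 / 0.725 = 1,004,359 BTU
= 1,004,359 / 100,000 = 10.04 therm
Cost = 10.04 × £0.834/therm = £8.38

£8.38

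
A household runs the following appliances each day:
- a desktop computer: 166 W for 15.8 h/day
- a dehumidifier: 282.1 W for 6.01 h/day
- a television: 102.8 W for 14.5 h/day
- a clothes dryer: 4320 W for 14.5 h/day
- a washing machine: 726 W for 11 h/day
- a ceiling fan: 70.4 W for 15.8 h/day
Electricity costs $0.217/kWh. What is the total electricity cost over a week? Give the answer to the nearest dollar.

$118

desktop computer: 166 W × 15.8 h × 7 d = 18,360 Wh = 18.36 kWh
dehumidifier: 282.1 W × 6.01 h × 7 d = 11,868 Wh = 11.87 kWh
television: 102.8 W × 14.5 h × 7 d = 10,434 Wh = 10.43 kWh
clothes dryer: 4320 W × 14.5 h × 7 d = 438,480 Wh = 438.5 kWh
washing machine: 726 W × 11 h × 7 d = 55,902 Wh = 55.9 kWh
ceiling fan: 70.4 W × 15.8 h × 7 d = 7,786 Wh = 7.786 kWh
Total energy = 18.36 + 11.87 + 10.43 + 438.5 + 55.9 + 7.786 = 542.8 kWh
Cost = 542.8 kWh × $0.217 = $117.79 ≈ $118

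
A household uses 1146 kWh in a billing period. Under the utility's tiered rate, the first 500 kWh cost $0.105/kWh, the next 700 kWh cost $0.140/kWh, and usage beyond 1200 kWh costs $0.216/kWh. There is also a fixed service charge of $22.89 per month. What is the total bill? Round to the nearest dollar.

First 500 kWh × $0.105 = $52.50
Next 646 kWh × $0.140 = $90.44
Remaining tier: 0 kWh (not reached)
Energy charge = $142.94; + service $22.89 = $165.83 ≈ $166

$166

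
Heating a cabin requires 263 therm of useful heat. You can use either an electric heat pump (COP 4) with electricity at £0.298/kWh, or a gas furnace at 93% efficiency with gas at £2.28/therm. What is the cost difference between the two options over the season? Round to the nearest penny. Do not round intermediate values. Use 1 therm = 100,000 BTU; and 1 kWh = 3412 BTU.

Heat load = 263 therm × 100,000 = 26,300,000 BTU
Gas: input = 26,300,000 / 0.93 = 28,279,570 BTU = 282.8 therm → 282.8 × £2.28 = £644.77
Heat pump: 26,300,000 BTU / 3412 = 7,708 kWh heat; / 4 = 1,927 kWh in → × £0.298 = £574.25
Difference = |£644.77 − £574.25| = £70.52

£70.52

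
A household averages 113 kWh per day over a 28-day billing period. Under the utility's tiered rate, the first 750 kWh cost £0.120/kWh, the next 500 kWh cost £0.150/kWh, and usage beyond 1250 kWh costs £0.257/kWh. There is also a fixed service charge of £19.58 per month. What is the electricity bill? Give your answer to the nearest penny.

Usage = 113 kWh/day × 28 days = 3164 kWh
First 750 kWh × £0.120 = £90.00
Next 500 kWh × £0.150 = £75.00
Remaining 1914 kWh × £0.257 = £491.90
Energy charge = £656.90; + service £19.58 = £676.48

£676.48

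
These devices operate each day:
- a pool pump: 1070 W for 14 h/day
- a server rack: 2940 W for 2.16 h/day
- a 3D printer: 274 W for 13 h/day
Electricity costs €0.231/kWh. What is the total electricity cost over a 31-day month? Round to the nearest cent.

pool pump: 1070 W × 14 h × 31 d = 464,380 Wh = 464.4 kWh
server rack: 2940 W × 2.16 h × 31 d = 196,862 Wh = 196.9 kWh
3D printer: 274 W × 13 h × 31 d = 110,422 Wh = 110.4 kWh
Total energy = 464.4 + 196.9 + 110.4 = 771.7 kWh
Cost = 771.7 kWh × €0.231 = €178.25

€178.25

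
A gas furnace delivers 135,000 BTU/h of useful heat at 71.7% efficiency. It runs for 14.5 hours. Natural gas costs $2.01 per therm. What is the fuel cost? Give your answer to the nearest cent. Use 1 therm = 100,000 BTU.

$54.88

Heat delivered = 135,000 BTU/h × 14.5 h = 1,957,500 BTU
Gas input = 1,957,500 / 0.717 = 2,730,126 BTU
= 2,730,126 / 100,000 = 27.3 therm
Cost = 27.3 × $2.01/therm = $54.88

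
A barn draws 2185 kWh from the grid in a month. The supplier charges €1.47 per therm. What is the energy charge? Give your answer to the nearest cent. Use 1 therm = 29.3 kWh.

€109.62

2185 kWh × (0.03413 therm/kWh) = 74.57 therm
Cost = 74.57 therm × €1.47/therm = €109.62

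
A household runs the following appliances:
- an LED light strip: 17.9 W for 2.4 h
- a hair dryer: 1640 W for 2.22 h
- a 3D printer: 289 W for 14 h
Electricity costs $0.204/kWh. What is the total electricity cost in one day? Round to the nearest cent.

LED light strip: 17.9 W × 2.4 h = 43 Wh = 0.04296 kWh
hair dryer: 1640 W × 2.22 h = 3,641 Wh = 3.641 kWh
3D printer: 289 W × 14 h = 4,046 Wh = 4.046 kWh
Total energy = 0.04296 + 3.641 + 4.046 = 7.73 kWh
Cost = 7.73 kWh × $0.204 = $1.58

$1.58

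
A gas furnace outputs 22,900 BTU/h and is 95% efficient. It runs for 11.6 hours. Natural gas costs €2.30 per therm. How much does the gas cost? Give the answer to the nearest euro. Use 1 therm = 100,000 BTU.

€6

Heat delivered = 22,900 BTU/h × 11.6 h = 265,640 BTU
Gas input = 265,640 / 0.95 = 279,621 BTU
= 279,621 / 100,000 = 2.796 therm
Cost = 2.796 × €2.30/therm = €6.43 ≈ €6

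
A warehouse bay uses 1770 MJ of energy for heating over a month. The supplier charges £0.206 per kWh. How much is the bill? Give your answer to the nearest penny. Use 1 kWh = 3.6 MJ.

1770 MJ × (0.27778 kWh/MJ) = 491.7 kWh
Cost = 491.7 kWh × £0.206/kWh = £101.28

£101.28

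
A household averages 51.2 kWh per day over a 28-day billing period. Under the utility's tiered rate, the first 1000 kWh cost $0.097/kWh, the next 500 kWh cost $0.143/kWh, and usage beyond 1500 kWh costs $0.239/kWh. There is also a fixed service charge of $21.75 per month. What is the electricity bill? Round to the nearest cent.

$180.75

Usage = 51.2 kWh/day × 28 days = 1433.6 kWh
First 1000 kWh × $0.097 = $97.00
Next 433.6 kWh × $0.143 = $62.00
Remaining tier: 0 kWh (not reached)
Energy charge = $159.00; + service $21.75 = $180.75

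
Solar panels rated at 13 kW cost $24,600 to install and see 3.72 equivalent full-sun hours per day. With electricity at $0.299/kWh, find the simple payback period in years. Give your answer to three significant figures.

4.66 years

Daily generation = 13 kW × 3.72 h = 48.36 kWh
Annual generation = 48.36 × 365 = 17651 kWh
Annual savings = 17651 × $0.299 = $5,277.77
Payback = $24,600 / $5,277.77 = 4.66 years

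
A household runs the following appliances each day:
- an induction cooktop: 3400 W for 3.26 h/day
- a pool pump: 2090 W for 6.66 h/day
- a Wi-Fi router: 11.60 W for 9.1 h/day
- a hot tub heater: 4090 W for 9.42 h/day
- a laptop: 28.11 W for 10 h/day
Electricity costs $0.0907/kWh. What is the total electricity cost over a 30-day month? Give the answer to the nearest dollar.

$174

induction cooktop: 3400 W × 3.26 h × 30 d = 332,520 Wh = 332.5 kWh
pool pump: 2090 W × 6.66 h × 30 d = 417,582 Wh = 417.6 kWh
Wi-Fi router: 11.60 W × 9.1 h × 30 d = 3,167 Wh = 3.167 kWh
hot tub heater: 4090 W × 9.42 h × 30 d = 1,155,834 Wh = 1,156 kWh
laptop: 28.11 W × 10 h × 30 d = 8,433 Wh = 8.433 kWh
Total energy = 332.5 + 417.6 + 3.167 + 1,156 + 8.433 = 1,918 kWh
Cost = 1,918 kWh × $0.0907 = $173.92 ≈ $174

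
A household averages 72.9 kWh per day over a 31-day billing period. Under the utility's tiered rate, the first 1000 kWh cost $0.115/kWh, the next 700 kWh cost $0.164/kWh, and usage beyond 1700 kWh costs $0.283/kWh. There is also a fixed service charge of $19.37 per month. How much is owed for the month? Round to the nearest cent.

$407.62

Usage = 72.9 kWh/day × 31 days = 2259.9 kWh
First 1000 kWh × $0.115 = $115.00
Next 700 kWh × $0.164 = $114.80
Remaining 559.9 kWh × $0.283 = $158.45
Energy charge = $388.25; + service $19.37 = $407.62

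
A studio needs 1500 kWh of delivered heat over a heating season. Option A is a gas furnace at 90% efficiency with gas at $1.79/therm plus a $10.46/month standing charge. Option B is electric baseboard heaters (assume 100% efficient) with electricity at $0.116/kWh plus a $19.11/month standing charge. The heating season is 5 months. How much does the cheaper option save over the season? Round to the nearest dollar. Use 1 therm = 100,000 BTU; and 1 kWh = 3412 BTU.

$115

Heat load = 1500 kWh × 3412 = 5,118,000 BTU
Gas: input = 5,118,000 / 0.90 = 5,686,667 BTU = 56.87 therm → 56.87 × $1.79 = $101.79; + 5 × $10.46 standing = $154.09
Electric: 5,118,000 BTU / 3412 = 1,500 kWh → × $0.116 = $174.00; + 5 × $19.11 standing = $269.55
Difference = |$154.09 − $269.55| = $115.46 ≈ $115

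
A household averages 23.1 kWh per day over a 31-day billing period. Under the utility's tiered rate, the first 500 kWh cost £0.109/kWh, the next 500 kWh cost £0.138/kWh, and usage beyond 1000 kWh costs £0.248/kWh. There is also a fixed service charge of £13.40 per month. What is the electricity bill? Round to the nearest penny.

Usage = 23.1 kWh/day × 31 days = 716.1 kWh
First 500 kWh × £0.109 = £54.50
Next 216.1 kWh × £0.138 = £29.82
Remaining tier: 0 kWh (not reached)
Energy charge = £84.32; + service £13.40 = £97.72

£97.72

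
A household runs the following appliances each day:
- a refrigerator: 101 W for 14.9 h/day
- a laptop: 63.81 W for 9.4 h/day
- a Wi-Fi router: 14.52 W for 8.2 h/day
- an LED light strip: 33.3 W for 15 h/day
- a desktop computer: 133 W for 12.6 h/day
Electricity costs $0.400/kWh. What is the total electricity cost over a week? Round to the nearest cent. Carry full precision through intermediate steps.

refrigerator: 101 W × 14.9 h × 7 d = 10,534 Wh = 10.53 kWh
laptop: 63.81 W × 9.4 h × 7 d = 4,199 Wh = 4.199 kWh
Wi-Fi router: 14.52 W × 8.2 h × 7 d = 833 Wh = 0.8334 kWh
LED light strip: 33.3 W × 15 h × 7 d = 3,496 Wh = 3.496 kWh
desktop computer: 133 W × 12.6 h × 7 d = 11,731 Wh = 11.73 kWh
Total energy = 10.53 + 4.199 + 0.8334 + 3.496 + 11.73 = 30.79 kWh
Cost = 30.79 kWh × $0.400 = $12.32

$12.32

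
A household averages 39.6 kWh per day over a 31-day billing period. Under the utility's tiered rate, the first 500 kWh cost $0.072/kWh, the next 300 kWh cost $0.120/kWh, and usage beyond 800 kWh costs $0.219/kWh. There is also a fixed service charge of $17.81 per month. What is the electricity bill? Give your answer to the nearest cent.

$183.45

Usage = 39.6 kWh/day × 31 days = 1227.6 kWh
First 500 kWh × $0.072 = $36.00
Next 300 kWh × $0.120 = $36.00
Remaining 427.6 kWh × $0.219 = $93.64
Energy charge = $165.64; + service $17.81 = $183.45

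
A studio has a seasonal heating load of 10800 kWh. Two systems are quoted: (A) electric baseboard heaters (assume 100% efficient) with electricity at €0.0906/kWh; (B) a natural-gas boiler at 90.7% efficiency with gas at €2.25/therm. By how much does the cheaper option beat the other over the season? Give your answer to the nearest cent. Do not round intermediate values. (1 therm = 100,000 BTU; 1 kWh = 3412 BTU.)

Heat load = 10800 kWh × 3412 = 36,849,600 BTU
Gas: input = 36,849,600 / 0.907 = 40,628,004 BTU = 406.3 therm → 406.3 × €2.25 = €914.13
Electric: 36,849,600 BTU / 3412 = 10,800 kWh → × €0.0906 = €978.48
Difference = |€914.13 − €978.48| = €64.35

€64.35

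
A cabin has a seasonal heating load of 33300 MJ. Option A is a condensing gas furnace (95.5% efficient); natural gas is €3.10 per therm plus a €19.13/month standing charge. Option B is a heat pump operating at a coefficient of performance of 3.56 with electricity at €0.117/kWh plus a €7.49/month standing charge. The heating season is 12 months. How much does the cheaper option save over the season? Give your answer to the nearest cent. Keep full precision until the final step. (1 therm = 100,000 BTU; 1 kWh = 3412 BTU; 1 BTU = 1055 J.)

€860.24

Heat load = 33300 MJ = 33,300,000,000 J / 1055 = 31,563,981 BTU
Gas: input = 31,563,981 / 0.955 = 33,051,289 BTU = 330.5 therm → 330.5 × €3.10 = €1,024.59; + 12 × €19.13 standing = €1,254.15
Heat pump: 31,563,981 BTU / 3412 = 9,251 kWh heat; / 3.56 = 2,599 kWh in → × €0.117 = €304.03; + 12 × €7.49 standing = €393.91
Difference = |€1,254.15 − €393.91| = €860.24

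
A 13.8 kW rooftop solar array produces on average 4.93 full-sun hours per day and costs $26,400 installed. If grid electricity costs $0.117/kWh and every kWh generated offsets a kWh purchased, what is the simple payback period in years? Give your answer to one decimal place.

Daily generation = 13.8 kW × 4.93 h = 68.03 kWh
Annual generation = 68.03 × 365 = 24832 kWh
Annual savings = 24832 × $0.117 = $2,905.39
Payback = $26,400 / $2,905.39 = 9.09 years

9.1 years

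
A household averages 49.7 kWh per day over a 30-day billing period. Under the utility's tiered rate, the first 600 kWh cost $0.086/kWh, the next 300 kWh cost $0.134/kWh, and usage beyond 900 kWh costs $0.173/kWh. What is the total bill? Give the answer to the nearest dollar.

$194

Usage = 49.7 kWh/day × 30 days = 1491 kWh
First 600 kWh × $0.086 = $51.60
Next 300 kWh × $0.134 = $40.20
Remaining 591 kWh × $0.173 = $102.24
Total = $194.04 ≈ $194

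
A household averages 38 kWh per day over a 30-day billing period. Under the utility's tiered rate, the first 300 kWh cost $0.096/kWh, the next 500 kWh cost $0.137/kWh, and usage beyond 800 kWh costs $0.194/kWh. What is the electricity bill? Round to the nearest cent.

Usage = 38 kWh/day × 30 days = 1140 kWh
First 300 kWh × $0.096 = $28.80
Next 500 kWh × $0.137 = $68.50
Remaining 340 kWh × $0.194 = $65.96
Total = $163.26

$163.26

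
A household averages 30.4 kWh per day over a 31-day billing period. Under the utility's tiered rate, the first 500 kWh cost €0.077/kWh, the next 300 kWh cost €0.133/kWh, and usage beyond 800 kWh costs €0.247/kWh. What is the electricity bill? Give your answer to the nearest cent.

Usage = 30.4 kWh/day × 31 days = 942.4 kWh
First 500 kWh × €0.077 = €38.50
Next 300 kWh × €0.133 = €39.90
Remaining 142.4 kWh × €0.247 = €35.17
Total = €113.57

€113.57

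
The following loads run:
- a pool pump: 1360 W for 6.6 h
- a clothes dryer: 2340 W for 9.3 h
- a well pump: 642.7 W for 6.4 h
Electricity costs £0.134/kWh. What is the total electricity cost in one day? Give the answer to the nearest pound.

pool pump: 1360 W × 6.6 h = 8,976 Wh = 8.976 kWh
clothes dryer: 2340 W × 9.3 h = 21,762 Wh = 21.76 kWh
well pump: 642.7 W × 6.4 h = 4,113 Wh = 4.113 kWh
Total energy = 8.976 + 21.76 + 4.113 = 34.85 kWh
Cost = 34.85 kWh × £0.134 = £4.67 ≈ £5

£5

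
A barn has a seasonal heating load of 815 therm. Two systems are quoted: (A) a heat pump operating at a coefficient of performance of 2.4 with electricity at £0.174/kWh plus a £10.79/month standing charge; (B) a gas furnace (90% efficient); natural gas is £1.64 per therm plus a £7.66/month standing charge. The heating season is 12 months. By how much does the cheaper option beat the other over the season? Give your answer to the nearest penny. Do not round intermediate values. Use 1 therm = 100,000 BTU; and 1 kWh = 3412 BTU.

£284.20

Heat load = 815 therm × 100,000 = 81,500,000 BTU
Gas: input = 81,500,000 / 0.90 = 90,555,556 BTU = 905.6 therm → 905.6 × £1.64 = £1,485.11; + 12 × £7.66 standing = £1,577.03
Heat pump: 81,500,000 BTU / 3412 = 23,890 kWh heat; / 2.4 = 9,953 kWh in → × £0.174 = £1,731.76; + 12 × £10.79 standing = £1,861.24
Difference = |£1,577.03 − £1,861.24| = £284.20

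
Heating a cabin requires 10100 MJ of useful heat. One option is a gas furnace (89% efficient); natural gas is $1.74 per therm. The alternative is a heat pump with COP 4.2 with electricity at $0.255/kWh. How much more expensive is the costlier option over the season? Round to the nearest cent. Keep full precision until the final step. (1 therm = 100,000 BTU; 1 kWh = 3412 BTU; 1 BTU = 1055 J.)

Heat load = 10100 MJ = 10,100,000,000 J / 1055 = 9,573,460 BTU
Gas: input = 9,573,460 / 0.890 = 10,756,696 BTU = 107.6 therm → 107.6 × $1.74 = $187.17
Heat pump: 9,573,460 BTU / 3412 = 2,806 kWh heat; / 4.2 = 668.1 kWh in → × $0.255 = $170.35
Difference = |$187.17 − $170.35| = $16.81

$16.81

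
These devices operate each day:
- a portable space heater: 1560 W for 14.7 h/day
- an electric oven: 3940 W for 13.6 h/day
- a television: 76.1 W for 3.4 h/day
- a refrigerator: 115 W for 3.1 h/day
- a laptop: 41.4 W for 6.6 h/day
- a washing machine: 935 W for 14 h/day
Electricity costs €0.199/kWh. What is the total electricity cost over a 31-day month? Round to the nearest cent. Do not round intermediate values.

portable space heater: 1560 W × 14.7 h × 31 d = 710,892 Wh = 710.9 kWh
electric oven: 3940 W × 13.6 h × 31 d = 1,661,104 Wh = 1,661 kWh
television: 76.1 W × 3.4 h × 31 d = 8,021 Wh = 8.021 kWh
refrigerator: 115 W × 3.1 h × 31 d = 11,052 Wh = 11.05 kWh
laptop: 41.4 W × 6.6 h × 31 d = 8,470 Wh = 8.47 kWh
washing machine: 935 W × 14 h × 31 d = 405,790 Wh = 405.8 kWh
Total energy = 710.9 + 1,661 + 8.021 + 11.05 + 8.47 + 405.8 = 2,805 kWh
Cost = 2,805 kWh × €0.199 = €558.26

€558.26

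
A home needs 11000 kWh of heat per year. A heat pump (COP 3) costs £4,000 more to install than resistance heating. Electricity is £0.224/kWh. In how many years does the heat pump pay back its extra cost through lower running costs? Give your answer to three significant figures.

2.44 years

Resistance: 11000 kWh × £0.224 = £2,464.00/yr
Heat pump: 11000 / 3 = 3667 kWh in → × £0.224 = £821.33/yr
Annual savings = £1,642.67
Payback = £4,000 / £1,642.67 = 2.44 years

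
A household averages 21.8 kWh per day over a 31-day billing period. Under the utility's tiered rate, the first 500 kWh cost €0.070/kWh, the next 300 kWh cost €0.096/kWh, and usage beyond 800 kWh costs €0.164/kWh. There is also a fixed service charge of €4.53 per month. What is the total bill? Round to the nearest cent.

€56.41

Usage = 21.8 kWh/day × 31 days = 675.8 kWh
First 500 kWh × €0.070 = €35.00
Next 175.8 kWh × €0.096 = €16.88
Remaining tier: 0 kWh (not reached)
Energy charge = €51.88; + service €4.53 = €56.41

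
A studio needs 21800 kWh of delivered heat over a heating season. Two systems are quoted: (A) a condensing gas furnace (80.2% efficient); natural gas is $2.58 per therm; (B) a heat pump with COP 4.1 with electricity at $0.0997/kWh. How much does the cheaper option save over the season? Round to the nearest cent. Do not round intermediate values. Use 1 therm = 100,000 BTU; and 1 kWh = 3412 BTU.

$1862.71

Heat load = 21800 kWh × 3412 = 74,381,600 BTU
Gas: input = 74,381,600 / 0.802 = 92,745,137 BTU = 927.5 therm → 927.5 × $2.58 = $2,392.82
Heat pump: 74,381,600 BTU / 3412 = 21,800 kWh heat; / 4.1 = 5,317 kWh in → × $0.0997 = $530.11
Difference = |$2,392.82 − $530.11| = $1,862.71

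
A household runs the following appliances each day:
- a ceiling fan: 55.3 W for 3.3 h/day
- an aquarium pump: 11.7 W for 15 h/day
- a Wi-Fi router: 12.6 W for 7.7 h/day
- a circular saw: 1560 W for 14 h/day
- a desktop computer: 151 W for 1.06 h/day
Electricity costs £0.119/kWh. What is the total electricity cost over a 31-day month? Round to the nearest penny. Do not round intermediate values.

£82.84

ceiling fan: 55.3 W × 3.3 h × 31 d = 5,657 Wh = 5.657 kWh
aquarium pump: 11.7 W × 15 h × 31 d = 5,440 Wh = 5.441 kWh
Wi-Fi router: 12.6 W × 7.7 h × 31 d = 3,008 Wh = 3.008 kWh
circular saw: 1560 W × 14 h × 31 d = 677,040 Wh = 677 kWh
desktop computer: 151 W × 1.06 h × 31 d = 4,962 Wh = 4.962 kWh
Total energy = 5.657 + 5.441 + 3.008 + 677 + 4.962 = 696.1 kWh
Cost = 696.1 kWh × £0.119 = £82.84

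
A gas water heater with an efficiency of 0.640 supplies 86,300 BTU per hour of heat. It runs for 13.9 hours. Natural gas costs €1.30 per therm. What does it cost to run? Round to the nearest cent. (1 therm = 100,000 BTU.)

€24.37

Heat delivered = 86,300 BTU/h × 13.9 h = 1,199,570 BTU
Gas input = 1,199,570 / 0.640 = 1,874,328 BTU
= 1,874,328 / 100,000 = 18.74 therm
Cost = 18.74 × €1.30/therm = €24.37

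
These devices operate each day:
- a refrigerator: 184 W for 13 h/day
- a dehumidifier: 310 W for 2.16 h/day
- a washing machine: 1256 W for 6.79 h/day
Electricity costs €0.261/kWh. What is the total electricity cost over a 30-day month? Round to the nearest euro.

refrigerator: 184 W × 13 h × 30 d = 71,760 Wh = 71.76 kWh
dehumidifier: 310 W × 2.16 h × 30 d = 20,088 Wh = 20.09 kWh
washing machine: 1256 W × 6.79 h × 30 d = 255,847 Wh = 255.8 kWh
Total energy = 71.76 + 20.09 + 255.8 = 347.7 kWh
Cost = 347.7 kWh × €0.261 = €90.75 ≈ €91

€91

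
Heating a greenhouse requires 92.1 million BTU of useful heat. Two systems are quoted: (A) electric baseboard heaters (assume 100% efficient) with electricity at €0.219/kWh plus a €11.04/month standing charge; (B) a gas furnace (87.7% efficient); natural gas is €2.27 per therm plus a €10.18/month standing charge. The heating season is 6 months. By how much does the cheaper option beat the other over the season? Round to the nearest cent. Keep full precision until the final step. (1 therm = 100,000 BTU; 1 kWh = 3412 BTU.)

Heat load = 92.1 × 10⁶ BTU = 92,100,000 BTU
Gas: input = 92,100,000 / 0.877 = 105,017,104 BTU = 1,050 therm → 1,050 × €2.27 = €2,383.89; + 6 × €10.18 standing = €2,444.97
Electric: 92,100,000 BTU / 3412 = 26,990 kWh → × €0.219 = €5,911.46; + 6 × €11.04 standing = €5,977.70
Difference = |€2,444.97 − €5,977.70| = €3,532.73

€3532.73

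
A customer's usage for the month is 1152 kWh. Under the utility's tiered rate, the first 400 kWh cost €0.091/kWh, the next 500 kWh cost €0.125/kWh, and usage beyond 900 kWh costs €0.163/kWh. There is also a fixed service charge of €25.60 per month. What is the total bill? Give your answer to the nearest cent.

First 400 kWh × €0.091 = €36.40
Next 500 kWh × €0.125 = €62.50
Remaining 252 kWh × €0.163 = €41.08
Energy charge = €139.98; + service €25.60 = €165.58

€165.58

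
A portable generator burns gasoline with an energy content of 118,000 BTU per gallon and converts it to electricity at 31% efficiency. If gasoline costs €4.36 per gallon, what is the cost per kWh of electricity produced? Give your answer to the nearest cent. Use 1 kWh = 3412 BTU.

Electrical output per gallon = 118,000 BTU × 0.31 / 3412 BTU/kWh = 10.72 kWh
Cost per kWh = €4.36 / 10.72 kWh = €0.407

€0.41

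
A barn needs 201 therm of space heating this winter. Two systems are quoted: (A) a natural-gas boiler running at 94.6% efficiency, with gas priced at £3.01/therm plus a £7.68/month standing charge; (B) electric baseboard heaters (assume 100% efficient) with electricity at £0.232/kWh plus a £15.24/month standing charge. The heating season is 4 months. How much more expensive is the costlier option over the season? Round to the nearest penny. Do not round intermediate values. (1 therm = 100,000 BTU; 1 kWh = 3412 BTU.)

Heat load = 201 therm × 100,000 = 20,100,000 BTU
Gas: input = 20,100,000 / 0.946 = 21,247,357 BTU = 212.5 therm → 212.5 × £3.01 = £639.55; + 4 × £7.68 standing = £670.27
Electric: 20,100,000 BTU / 3412 = 5,891 kWh → × £0.232 = £1,366.71; + 4 × £15.24 standing = £1,427.67
Difference = |£670.27 − £1,427.67| = £757.40

£757.40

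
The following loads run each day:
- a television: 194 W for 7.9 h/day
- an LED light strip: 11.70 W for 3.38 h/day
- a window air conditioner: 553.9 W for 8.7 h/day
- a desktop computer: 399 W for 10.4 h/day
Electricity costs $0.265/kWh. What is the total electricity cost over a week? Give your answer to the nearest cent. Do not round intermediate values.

television: 194 W × 7.9 h × 7 d = 10,728 Wh = 10.73 kWh
LED light strip: 11.70 W × 3.38 h × 7 d = 277 Wh = 0.2768 kWh
window air conditioner: 553.9 W × 8.7 h × 7 d = 33,733 Wh = 33.73 kWh
desktop computer: 399 W × 10.4 h × 7 d = 29,047 Wh = 29.05 kWh
Total energy = 10.73 + 0.2768 + 33.73 + 29.05 = 73.78 kWh
Cost = 73.78 kWh × $0.265 = $19.55

$19.55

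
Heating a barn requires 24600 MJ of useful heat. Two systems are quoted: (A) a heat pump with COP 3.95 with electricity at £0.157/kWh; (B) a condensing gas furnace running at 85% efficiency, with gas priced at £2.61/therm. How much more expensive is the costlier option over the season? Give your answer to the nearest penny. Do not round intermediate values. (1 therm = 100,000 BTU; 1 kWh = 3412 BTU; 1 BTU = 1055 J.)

£444.36

Heat load = 24600 MJ = 24,600,000,000 J / 1055 = 23,317,536 BTU
Gas: input = 23,317,536 / 0.850 = 27,432,395 BTU = 274.3 therm → 274.3 × £2.61 = £715.99
Heat pump: 23,317,536 BTU / 3412 = 6,834 kWh heat; / 3.95 = 1,730 kWh in → × £0.157 = £271.63
Difference = |£715.99 − £271.63| = £444.36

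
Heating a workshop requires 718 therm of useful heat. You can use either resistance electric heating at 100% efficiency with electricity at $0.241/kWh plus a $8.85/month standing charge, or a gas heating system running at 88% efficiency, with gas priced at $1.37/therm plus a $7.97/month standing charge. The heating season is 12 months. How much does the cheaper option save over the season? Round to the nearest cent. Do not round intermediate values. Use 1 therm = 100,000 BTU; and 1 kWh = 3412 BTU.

$3964.22

Heat load = 718 therm × 100,000 = 71,800,000 BTU
Gas: input = 71,800,000 / 0.88 = 81,590,909 BTU = 815.9 therm → 815.9 × $1.37 = $1,117.80; + 12 × $7.97 standing = $1,213.44
Electric: 71,800,000 BTU / 3412 = 21,040 kWh → × $0.241 = $5,071.45; + 12 × $8.85 standing = $5,177.65
Difference = |$1,213.44 − $5,177.65| = $3,964.22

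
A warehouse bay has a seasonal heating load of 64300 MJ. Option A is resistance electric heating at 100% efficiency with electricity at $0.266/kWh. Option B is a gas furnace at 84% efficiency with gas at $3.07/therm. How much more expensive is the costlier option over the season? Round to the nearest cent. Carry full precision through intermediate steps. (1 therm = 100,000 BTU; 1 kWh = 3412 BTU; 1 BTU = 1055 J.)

$2524.00

Heat load = 64300 MJ = 64,300,000,000 J / 1055 = 60,947,867 BTU
Gas: input = 60,947,867 / 0.84 = 72,556,985 BTU = 725.6 therm → 725.6 × $3.07 = $2,227.50
Electric: 60,947,867 BTU / 3412 = 17,860 kWh → × $0.266 = $4,751.50
Difference = |$2,227.50 − $4,751.50| = $2,524.00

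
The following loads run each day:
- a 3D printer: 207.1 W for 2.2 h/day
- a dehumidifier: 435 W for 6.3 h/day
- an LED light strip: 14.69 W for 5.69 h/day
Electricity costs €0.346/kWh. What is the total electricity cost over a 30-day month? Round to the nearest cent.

3D printer: 207.1 W × 2.2 h × 30 d = 13,669 Wh = 13.67 kWh
dehumidifier: 435 W × 6.3 h × 30 d = 82,215 Wh = 82.22 kWh
LED light strip: 14.69 W × 5.69 h × 30 d = 2,508 Wh = 2.508 kWh
Total energy = 13.67 + 82.22 + 2.508 = 98.39 kWh
Cost = 98.39 kWh × €0.346 = €34.04

€34.04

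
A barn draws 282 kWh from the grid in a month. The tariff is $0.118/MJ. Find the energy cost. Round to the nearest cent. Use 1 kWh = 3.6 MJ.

282 kWh × (3.6 MJ/kWh) = 1,015 MJ
Cost = 1,015 MJ × $0.118/MJ = $119.79

$119.79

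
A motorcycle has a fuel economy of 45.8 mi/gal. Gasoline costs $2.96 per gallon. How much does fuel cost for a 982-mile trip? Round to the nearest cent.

Fuel = 982 mi / 45.8 mpg = 21.44 gal
Cost = 21.44 gal × $2.96/gal = $63.47

$63.47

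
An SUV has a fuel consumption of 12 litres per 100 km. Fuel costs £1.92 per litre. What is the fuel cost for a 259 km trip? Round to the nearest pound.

£60

Fuel = 12 L/100 km × 259 km / 100 = 31.08 L
Cost = 31.08 L × £1.92/L = £59.67 ≈ £60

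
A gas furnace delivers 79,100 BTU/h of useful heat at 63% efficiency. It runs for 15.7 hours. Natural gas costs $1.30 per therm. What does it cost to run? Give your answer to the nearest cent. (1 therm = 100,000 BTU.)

Heat delivered = 79,100 BTU/h × 15.7 h = 1,241,870 BTU
Gas input = 1,241,870 / 0.63 = 1,971,222 BTU
= 1,971,222 / 100,000 = 19.71 therm
Cost = 19.71 × $1.30/therm = $25.63

$25.63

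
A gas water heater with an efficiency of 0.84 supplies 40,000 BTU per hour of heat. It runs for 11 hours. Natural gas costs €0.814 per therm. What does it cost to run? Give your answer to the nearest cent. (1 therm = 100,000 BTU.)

€4.26

Heat delivered = 40,000 BTU/h × 11 h = 440,000 BTU
Gas input = 440,000 / 0.84 = 523,810 BTU
= 523,810 / 100,000 = 5.238 therm
Cost = 5.238 × €0.814/therm = €4.26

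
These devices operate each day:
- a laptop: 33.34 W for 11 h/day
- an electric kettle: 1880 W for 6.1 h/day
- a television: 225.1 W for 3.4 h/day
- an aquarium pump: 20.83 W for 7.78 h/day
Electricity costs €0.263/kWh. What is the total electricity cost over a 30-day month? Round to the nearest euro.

€101

laptop: 33.34 W × 11 h × 30 d = 11,002 Wh = 11 kWh
electric kettle: 1880 W × 6.1 h × 30 d = 344,040 Wh = 344 kWh
television: 225.1 W × 3.4 h × 30 d = 22,960 Wh = 22.96 kWh
aquarium pump: 20.83 W × 7.78 h × 30 d = 4,862 Wh = 4.862 kWh
Total energy = 11 + 344 + 22.96 + 4.862 = 382.9 kWh
Cost = 382.9 kWh × €0.263 = €100.69 ≈ €101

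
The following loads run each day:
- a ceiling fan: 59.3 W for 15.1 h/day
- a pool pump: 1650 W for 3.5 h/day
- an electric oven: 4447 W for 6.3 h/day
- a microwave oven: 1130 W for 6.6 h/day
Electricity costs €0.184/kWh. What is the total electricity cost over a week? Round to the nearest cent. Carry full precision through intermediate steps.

ceiling fan: 59.3 W × 15.1 h × 7 d = 6,268 Wh = 6.268 kWh
pool pump: 1650 W × 3.5 h × 7 d = 40,425 Wh = 40.42 kWh
electric oven: 4447 W × 6.3 h × 7 d = 196,113 Wh = 196.1 kWh
microwave oven: 1130 W × 6.6 h × 7 d = 52,206 Wh = 52.21 kWh
Total energy = 6.268 + 40.42 + 196.1 + 52.21 = 295 kWh
Cost = 295 kWh × €0.184 = €54.28

€54.28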